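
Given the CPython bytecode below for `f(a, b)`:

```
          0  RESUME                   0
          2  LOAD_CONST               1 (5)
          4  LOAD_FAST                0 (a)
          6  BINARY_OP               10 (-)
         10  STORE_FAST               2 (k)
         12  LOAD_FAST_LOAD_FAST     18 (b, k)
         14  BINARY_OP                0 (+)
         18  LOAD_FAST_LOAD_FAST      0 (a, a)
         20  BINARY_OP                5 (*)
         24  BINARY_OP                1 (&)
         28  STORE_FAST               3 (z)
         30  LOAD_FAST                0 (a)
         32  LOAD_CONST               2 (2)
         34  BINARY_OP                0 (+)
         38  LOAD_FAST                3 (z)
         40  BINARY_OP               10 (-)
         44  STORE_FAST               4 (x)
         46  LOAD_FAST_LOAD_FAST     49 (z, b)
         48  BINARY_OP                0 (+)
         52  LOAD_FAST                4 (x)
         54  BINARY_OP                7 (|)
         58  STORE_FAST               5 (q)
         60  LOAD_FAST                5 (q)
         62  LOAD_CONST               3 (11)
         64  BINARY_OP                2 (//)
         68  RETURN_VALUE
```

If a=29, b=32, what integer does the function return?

5

LOAD_CONST → push 5. Stack: [5]
LOAD_FAST a → push 29. Stack: [5, 29]
BINARY_OP - → 5 - 29 = -24. Stack: [-24]
STORE_FAST k → k=-24. Stack: []
LOAD_FAST_LOAD_FAST b,k → push 32,-24. Stack: [32, -24]
BINARY_OP + → 32 + -24 = 8. Stack: [8]
LOAD_FAST_LOAD_FAST a,a → push 29,29. Stack: [8, 29, 29]
BINARY_OP * → 29 * 29 = 841. Stack: [8, 841]
BINARY_OP & → 8 & 841 = 8. Stack: [8]
STORE_FAST z → z=8. Stack: []
LOAD_FAST a → push 29. Stack: [29]
LOAD_CONST → push 2. Stack: [29, 2]
BINARY_OP + → 29 + 2 = 31. Stack: [31]
LOAD_FAST z → push 8. Stack: [31, 8]
BINARY_OP - → 31 - 8 = 23. Stack: [23]
STORE_FAST x → x=23. Stack: []
LOAD_FAST_LOAD_FAST z,b → push 8,32. Stack: [8, 32]
BINARY_OP + → 8 + 32 = 40. Stack: [40]
LOAD_FAST x → push 23. Stack: [40, 23]
BINARY_OP | → 40 | 23 = 63. Stack: [63]
STORE_FAST q → q=63. Stack: []
LOAD_FAST q → push 63. Stack: [63]
LOAD_CONST → push 11. Stack: [63, 11]
BINARY_OP // → 63 // 11 = 5. Stack: [5]
RETURN_VALUE → return 5.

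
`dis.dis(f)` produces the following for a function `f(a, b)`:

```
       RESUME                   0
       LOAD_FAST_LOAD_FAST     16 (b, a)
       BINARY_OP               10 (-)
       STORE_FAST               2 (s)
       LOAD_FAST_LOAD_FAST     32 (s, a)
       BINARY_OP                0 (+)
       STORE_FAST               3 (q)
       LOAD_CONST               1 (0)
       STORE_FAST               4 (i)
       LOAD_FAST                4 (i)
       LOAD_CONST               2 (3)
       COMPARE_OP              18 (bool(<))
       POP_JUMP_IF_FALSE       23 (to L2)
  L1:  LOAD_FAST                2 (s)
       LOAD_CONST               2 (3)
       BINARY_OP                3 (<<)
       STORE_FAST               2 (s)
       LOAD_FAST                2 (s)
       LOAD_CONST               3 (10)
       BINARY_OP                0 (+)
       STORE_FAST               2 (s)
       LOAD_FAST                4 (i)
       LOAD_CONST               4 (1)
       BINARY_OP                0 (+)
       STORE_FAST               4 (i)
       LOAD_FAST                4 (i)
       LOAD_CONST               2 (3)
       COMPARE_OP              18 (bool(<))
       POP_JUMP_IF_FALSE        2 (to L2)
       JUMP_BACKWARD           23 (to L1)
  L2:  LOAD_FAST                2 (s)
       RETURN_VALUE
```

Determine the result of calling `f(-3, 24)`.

LOAD_FAST_LOAD_FAST b,a → push 24,-3. Stack: [24, -3]
BINARY_OP - → 24 - -3 = 27. Stack: [27]
STORE_FAST s → s=27. Stack: []
LOAD_FAST_LOAD_FAST s,a → push 27,-3. Stack: [27, -3]
BINARY_OP + → 27 + -3 = 24. Stack: [24]
STORE_FAST q → q=24. Stack: []
LOAD_CONST → push 0. Stack: [0]
STORE_FAST i → i=0. Stack: []
LOAD_FAST i → push 0. Stack: [0]
LOAD_CONST → push 3. Stack: [0, 3]
COMPARE_OP bool(<) → 0 vs 3 = True. Stack: [True]
POP_JUMP_IF_FALSE → pop True; no jump. Stack: []
LOAD_FAST s → push 27. Stack: [27]
LOAD_CONST → push 3. Stack: [27, 3]
BINARY_OP << → 27 << 3 = 216. Stack: [216]
STORE_FAST s → s=216. Stack: []
LOAD_FAST s → push 216. Stack: [216]
LOAD_CONST → push 10. Stack: [216, 10]
BINARY_OP + → 216 + 10 = 226. Stack: [226]
STORE_FAST s → s=226. Stack: []
LOAD_FAST i → push 0. Stack: [0]
LOAD_CONST → push 1. Stack: [0, 1]
BINARY_OP + → 0 + 1 = 1. Stack: [1]
STORE_FAST i → i=1. Stack: []
LOAD_FAST i → push 1. Stack: [1]
LOAD_CONST → push 3. Stack: [1, 3]
COMPARE_OP bool(<) → 1 vs 3 = True. Stack: [True]
POP_JUMP_IF_FALSE → pop True; no jump. Stack: []
LOAD_FAST s → push 226. Stack: [226]
LOAD_CONST → push 3. Stack: [226, 3]
BINARY_OP << → 226 << 3 = 1808. Stack: [1808]
STORE_FAST s → s=1808. Stack: []
LOAD_FAST s → push 1808. Stack: [1808]
LOAD_CONST → push 10. Stack: [1808, 10]
BINARY_OP + → 1808 + 10 = 1818. Stack: [1818]
STORE_FAST s → s=1818. Stack: []
LOAD_FAST i → push 1. Stack: [1]
LOAD_CONST → push 1. Stack: [1, 1]
BINARY_OP + → 1 + 1 = 2. Stack: [2]
STORE_FAST i → i=2. Stack: []
LOAD_FAST i → push 2. Stack: [2]
LOAD_CONST → push 3. Stack: [2, 3]
COMPARE_OP bool(<) → 2 vs 3 = True. Stack: [True]
POP_JUMP_IF_FALSE → pop True; no jump. Stack: []
LOAD_FAST s → push 1818. Stack: [1818]
LOAD_CONST → push 3. Stack: [1818, 3]
BINARY_OP << → 1818 << 3 = 14544. Stack: [14544]
STORE_FAST s → s=14544. Stack: []
LOAD_FAST s → push 14544. Stack: [14544]
LOAD_CONST → push 10. Stack: [14544, 10]
BINARY_OP + → 14544 + 10 = 14554. Stack: [14554]
STORE_FAST s → s=14554. Stack: []
LOAD_FAST i → push 2. Stack: [2]
LOAD_CONST → push 1. Stack: [2, 1]
BINARY_OP + → 2 + 1 = 3. Stack: [3]
STORE_FAST i → i=3. Stack: []
LOAD_FAST i → push 3. Stack: [3]
LOAD_CONST → push 3. Stack: [3, 3]
COMPARE_OP bool(<) → 3 vs 3 = False. Stack: [False]
POP_JUMP_IF_FALSE → pop False; jump. Stack: []
LOAD_FAST s → push 14554. Stack: [14554]
RETURN_VALUE → return 14554.

14554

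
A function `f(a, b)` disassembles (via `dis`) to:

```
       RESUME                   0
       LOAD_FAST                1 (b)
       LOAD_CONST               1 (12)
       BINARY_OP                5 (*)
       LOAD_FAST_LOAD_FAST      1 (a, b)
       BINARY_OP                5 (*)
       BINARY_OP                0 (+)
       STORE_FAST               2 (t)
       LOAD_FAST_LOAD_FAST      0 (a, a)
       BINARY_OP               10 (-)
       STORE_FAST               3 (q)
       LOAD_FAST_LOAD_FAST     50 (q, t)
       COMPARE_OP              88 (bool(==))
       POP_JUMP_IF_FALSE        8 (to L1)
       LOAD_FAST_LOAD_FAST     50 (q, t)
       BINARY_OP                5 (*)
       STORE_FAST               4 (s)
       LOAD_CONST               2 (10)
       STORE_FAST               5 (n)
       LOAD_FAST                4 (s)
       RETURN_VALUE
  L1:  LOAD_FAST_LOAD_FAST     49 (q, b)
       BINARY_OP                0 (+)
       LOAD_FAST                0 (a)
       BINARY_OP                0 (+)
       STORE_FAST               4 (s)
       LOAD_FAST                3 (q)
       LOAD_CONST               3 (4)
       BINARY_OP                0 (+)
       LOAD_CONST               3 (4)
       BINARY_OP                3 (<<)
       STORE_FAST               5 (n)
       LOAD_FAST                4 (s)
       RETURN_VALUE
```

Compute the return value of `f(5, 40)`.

45

LOAD_FAST b → push 40. Stack: [40]
LOAD_CONST → push 12. Stack: [40, 12]
BINARY_OP * → 40 * 12 = 480. Stack: [480]
LOAD_FAST_LOAD_FAST a,b → push 5,40. Stack: [480, 5, 40]
BINARY_OP * → 5 * 40 = 200. Stack: [480, 200]
BINARY_OP + → 480 + 200 = 680. Stack: [680]
STORE_FAST t → t=680. Stack: []
LOAD_FAST_LOAD_FAST a,a → push 5,5. Stack: [5, 5]
BINARY_OP - → 5 - 5 = 0. Stack: [0]
STORE_FAST q → q=0. Stack: []
LOAD_FAST_LOAD_FAST q,t → push 0,680. Stack: [0, 680]
COMPARE_OP bool(==) → 0 vs 680 = False. Stack: [False]
POP_JUMP_IF_FALSE → pop False; jump. Stack: []
LOAD_FAST_LOAD_FAST q,b → push 0,40. Stack: [0, 40]
BINARY_OP + → 0 + 40 = 40. Stack: [40]
LOAD_FAST a → push 5. Stack: [40, 5]
BINARY_OP + → 40 + 5 = 45. Stack: [45]
STORE_FAST s → s=45. Stack: []
LOAD_FAST q → push 0. Stack: [0]
LOAD_CONST → push 4. Stack: [0, 4]
BINARY_OP + → 0 + 4 = 4. Stack: [4]
LOAD_CONST → push 4. Stack: [4, 4]
BINARY_OP << → 4 << 4 = 64. Stack: [64]
STORE_FAST n → n=64. Stack: []
LOAD_FAST s → push 45. Stack: [45]
RETURN_VALUE → return 45.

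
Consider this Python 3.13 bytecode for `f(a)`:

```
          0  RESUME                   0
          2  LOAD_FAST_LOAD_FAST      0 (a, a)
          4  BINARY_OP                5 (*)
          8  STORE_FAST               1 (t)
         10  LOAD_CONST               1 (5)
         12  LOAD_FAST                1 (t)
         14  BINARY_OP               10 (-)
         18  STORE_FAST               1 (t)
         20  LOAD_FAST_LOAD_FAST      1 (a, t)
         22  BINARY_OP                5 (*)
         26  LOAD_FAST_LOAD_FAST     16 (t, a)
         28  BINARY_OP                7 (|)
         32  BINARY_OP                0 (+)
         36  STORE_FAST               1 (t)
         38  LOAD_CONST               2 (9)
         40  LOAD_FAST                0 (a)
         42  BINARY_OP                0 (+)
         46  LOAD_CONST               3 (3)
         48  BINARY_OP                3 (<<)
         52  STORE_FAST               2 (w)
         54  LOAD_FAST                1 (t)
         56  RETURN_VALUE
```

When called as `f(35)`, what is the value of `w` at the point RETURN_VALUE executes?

LOAD_FAST_LOAD_FAST a,a → push 35,35. Stack: [35, 35]
BINARY_OP * → 35 * 35 = 1225. Stack: [1225]
STORE_FAST t → t=1225. Stack: []
LOAD_CONST → push 5. Stack: [5]
LOAD_FAST t → push 1225. Stack: [5, 1225]
BINARY_OP - → 5 - 1225 = -1220. Stack: [-1220]
STORE_FAST t → t=-1220. Stack: []
LOAD_FAST_LOAD_FAST a,t → push 35,-1220. Stack: [35, -1220]
BINARY_OP * → 35 * -1220 = -42700. Stack: [-42700]
LOAD_FAST_LOAD_FAST t,a → push -1220,35. Stack: [-42700, -1220, 35]
BINARY_OP | → -1220 | 35 = -1217. Stack: [-42700, -1217]
BINARY_OP + → -42700 + -1217 = -43917. Stack: [-43917]
STORE_FAST t → t=-43917. Stack: []
LOAD_CONST → push 9. Stack: [9]
LOAD_FAST a → push 35. Stack: [9, 35]
BINARY_OP + → 9 + 35 = 44. Stack: [44]
LOAD_CONST → push 3. Stack: [44, 3]
BINARY_OP << → 44 << 3 = 352. Stack: [352]
STORE_FAST w → w=352. Stack: []
LOAD_FAST t → push -43917. Stack: [-43917]
RETURN_VALUE → return -43917.

352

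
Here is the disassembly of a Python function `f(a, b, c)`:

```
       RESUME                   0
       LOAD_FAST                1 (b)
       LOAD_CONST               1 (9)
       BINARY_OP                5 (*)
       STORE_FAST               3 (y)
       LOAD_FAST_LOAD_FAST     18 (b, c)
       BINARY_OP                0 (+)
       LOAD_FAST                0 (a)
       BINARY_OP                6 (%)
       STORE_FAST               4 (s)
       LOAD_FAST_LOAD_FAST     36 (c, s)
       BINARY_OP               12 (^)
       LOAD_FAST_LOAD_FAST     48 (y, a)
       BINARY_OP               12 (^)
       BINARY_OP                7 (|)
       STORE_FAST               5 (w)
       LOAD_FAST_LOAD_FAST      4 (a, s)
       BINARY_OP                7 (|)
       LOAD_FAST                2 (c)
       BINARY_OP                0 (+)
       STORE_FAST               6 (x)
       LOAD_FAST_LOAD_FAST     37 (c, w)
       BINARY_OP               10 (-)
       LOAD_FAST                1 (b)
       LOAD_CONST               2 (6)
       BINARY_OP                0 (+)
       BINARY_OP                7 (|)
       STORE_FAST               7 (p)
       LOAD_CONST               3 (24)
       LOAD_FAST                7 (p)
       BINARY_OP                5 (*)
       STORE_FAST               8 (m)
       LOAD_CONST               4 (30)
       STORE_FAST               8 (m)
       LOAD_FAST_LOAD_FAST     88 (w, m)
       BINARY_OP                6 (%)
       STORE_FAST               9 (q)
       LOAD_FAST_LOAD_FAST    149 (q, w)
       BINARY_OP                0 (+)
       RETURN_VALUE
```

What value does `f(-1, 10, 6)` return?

-88

LOAD_FAST b → push 10. Stack: [10]
LOAD_CONST → push 9. Stack: [10, 9]
BINARY_OP * → 10 * 9 = 90. Stack: [90]
STORE_FAST y → y=90. Stack: []
LOAD_FAST_LOAD_FAST b,c → push 10,6. Stack: [10, 6]
BINARY_OP + → 10 + 6 = 16. Stack: [16]
LOAD_FAST a → push -1. Stack: [16, -1]
BINARY_OP % → 16 % -1 = 0. Stack: [0]
STORE_FAST s → s=0. Stack: []
LOAD_FAST_LOAD_FAST c,s → push 6,0. Stack: [6, 0]
BINARY_OP ^ → 6 ^ 0 = 6. Stack: [6]
LOAD_FAST_LOAD_FAST y,a → push 90,-1. Stack: [6, 90, -1]
BINARY_OP ^ → 90 ^ -1 = -91. Stack: [6, -91]
BINARY_OP | → 6 | -91 = -89. Stack: [-89]
STORE_FAST w → w=-89. Stack: []
LOAD_FAST_LOAD_FAST a,s → push -1,0. Stack: [-1, 0]
BINARY_OP | → -1 | 0 = -1. Stack: [-1]
LOAD_FAST c → push 6. Stack: [-1, 6]
BINARY_OP + → -1 + 6 = 5. Stack: [5]
STORE_FAST x → x=5. Stack: []
LOAD_FAST_LOAD_FAST c,w → push 6,-89. Stack: [6, -89]
BINARY_OP - → 6 - -89 = 95. Stack: [95]
LOAD_FAST b → push 10. Stack: [95, 10]
LOAD_CONST → push 6. Stack: [95, 10, 6]
BINARY_OP + → 10 + 6 = 16. Stack: [95, 16]
BINARY_OP | → 95 | 16 = 95. Stack: [95]
STORE_FAST p → p=95. Stack: []
LOAD_CONST → push 24. Stack: [24]
LOAD_FAST p → push 95. Stack: [24, 95]
BINARY_OP * → 24 * 95 = 2280. Stack: [2280]
STORE_FAST m → m=2280. Stack: []
LOAD_CONST → push 30. Stack: [30]
STORE_FAST m → m=30. Stack: []
LOAD_FAST_LOAD_FAST w,m → push -89,30. Stack: [-89, 30]
BINARY_OP % → -89 % 30 = 1. Stack: [1]
STORE_FAST q → q=1. Stack: []
LOAD_FAST_LOAD_FAST q,w → push 1,-89. Stack: [1, -89]
BINARY_OP + → 1 + -89 = -88. Stack: [-88]
RETURN_VALUE → return -88.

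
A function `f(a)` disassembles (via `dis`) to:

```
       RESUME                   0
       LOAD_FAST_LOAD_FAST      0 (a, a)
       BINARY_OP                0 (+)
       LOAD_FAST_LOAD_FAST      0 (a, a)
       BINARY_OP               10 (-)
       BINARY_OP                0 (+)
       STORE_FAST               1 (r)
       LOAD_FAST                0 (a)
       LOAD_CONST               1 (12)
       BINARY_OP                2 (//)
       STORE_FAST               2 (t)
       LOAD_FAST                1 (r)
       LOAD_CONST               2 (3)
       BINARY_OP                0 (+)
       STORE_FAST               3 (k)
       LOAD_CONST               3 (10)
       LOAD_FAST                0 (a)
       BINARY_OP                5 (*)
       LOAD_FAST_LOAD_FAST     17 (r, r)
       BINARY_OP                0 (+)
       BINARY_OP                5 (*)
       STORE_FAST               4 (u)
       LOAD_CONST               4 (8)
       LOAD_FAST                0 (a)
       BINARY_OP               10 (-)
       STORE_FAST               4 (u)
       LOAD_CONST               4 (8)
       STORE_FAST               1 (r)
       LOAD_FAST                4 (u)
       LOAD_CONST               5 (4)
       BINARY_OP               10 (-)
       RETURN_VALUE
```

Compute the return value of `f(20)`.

LOAD_FAST_LOAD_FAST a,a → push 20,20. Stack: [20, 20]
BINARY_OP + → 20 + 20 = 40. Stack: [40]
LOAD_FAST_LOAD_FAST a,a → push 20,20. Stack: [40, 20, 20]
BINARY_OP - → 20 - 20 = 0. Stack: [40, 0]
BINARY_OP + → 40 + 0 = 40. Stack: [40]
STORE_FAST r → r=40. Stack: []
LOAD_FAST a → push 20. Stack: [20]
LOAD_CONST → push 12. Stack: [20, 12]
BINARY_OP // → 20 // 12 = 1. Stack: [1]
STORE_FAST t → t=1. Stack: []
LOAD_FAST r → push 40. Stack: [40]
LOAD_CONST → push 3. Stack: [40, 3]
BINARY_OP + → 40 + 3 = 43. Stack: [43]
STORE_FAST k → k=43. Stack: []
LOAD_CONST → push 10. Stack: [10]
LOAD_FAST a → push 20. Stack: [10, 20]
BINARY_OP * → 10 * 20 = 200. Stack: [200]
LOAD_FAST_LOAD_FAST r,r → push 40,40. Stack: [200, 40, 40]
BINARY_OP + → 40 + 40 = 80. Stack: [200, 80]
BINARY_OP * → 200 * 80 = 16000. Stack: [16000]
STORE_FAST u → u=16000. Stack: []
LOAD_CONST → push 8. Stack: [8]
LOAD_FAST a → push 20. Stack: [8, 20]
BINARY_OP - → 8 - 20 = -12. Stack: [-12]
STORE_FAST u → u=-12. Stack: []
LOAD_CONST → push 8. Stack: [8]
STORE_FAST r → r=8. Stack: []
LOAD_FAST u → push -12. Stack: [-12]
LOAD_CONST → push 4. Stack: [-12, 4]
BINARY_OP - → -12 - 4 = -16. Stack: [-16]
RETURN_VALUE → return -16.

-16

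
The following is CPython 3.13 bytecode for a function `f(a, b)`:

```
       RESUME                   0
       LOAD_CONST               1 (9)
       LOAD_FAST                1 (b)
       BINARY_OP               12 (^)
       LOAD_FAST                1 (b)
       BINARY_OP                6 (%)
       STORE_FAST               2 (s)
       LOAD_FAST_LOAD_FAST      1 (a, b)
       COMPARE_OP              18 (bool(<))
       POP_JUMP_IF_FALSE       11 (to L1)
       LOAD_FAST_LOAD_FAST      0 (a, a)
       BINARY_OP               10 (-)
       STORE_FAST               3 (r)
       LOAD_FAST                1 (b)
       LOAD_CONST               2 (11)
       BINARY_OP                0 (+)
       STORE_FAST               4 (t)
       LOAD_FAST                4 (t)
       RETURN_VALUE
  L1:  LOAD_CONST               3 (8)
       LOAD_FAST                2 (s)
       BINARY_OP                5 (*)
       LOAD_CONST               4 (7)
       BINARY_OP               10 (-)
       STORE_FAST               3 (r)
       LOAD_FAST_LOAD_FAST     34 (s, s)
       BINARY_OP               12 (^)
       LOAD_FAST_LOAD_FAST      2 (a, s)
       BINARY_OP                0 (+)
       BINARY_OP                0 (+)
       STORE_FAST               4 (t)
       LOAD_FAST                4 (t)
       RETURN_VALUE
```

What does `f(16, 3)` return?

17

LOAD_CONST → push 9. Stack: [9]
LOAD_FAST b → push 3. Stack: [9, 3]
BINARY_OP ^ → 9 ^ 3 = 10. Stack: [10]
LOAD_FAST b → push 3. Stack: [10, 3]
BINARY_OP % → 10 % 3 = 1. Stack: [1]
STORE_FAST s → s=1. Stack: []
LOAD_FAST_LOAD_FAST a,b → push 16,3. Stack: [16, 3]
COMPARE_OP bool(<) → 16 vs 3 = False. Stack: [False]
POP_JUMP_IF_FALSE → pop False; jump. Stack: []
LOAD_CONST → push 8. Stack: [8]
LOAD_FAST s → push 1. Stack: [8, 1]
BINARY_OP * → 8 * 1 = 8. Stack: [8]
LOAD_CONST → push 7. Stack: [8, 7]
BINARY_OP - → 8 - 7 = 1. Stack: [1]
STORE_FAST r → r=1. Stack: []
LOAD_FAST_LOAD_FAST s,s → push 1,1. Stack: [1, 1]
BINARY_OP ^ → 1 ^ 1 = 0. Stack: [0]
LOAD_FAST_LOAD_FAST a,s → push 16,1. Stack: [0, 16, 1]
BINARY_OP + → 16 + 1 = 17. Stack: [0, 17]
BINARY_OP + → 0 + 17 = 17. Stack: [17]
STORE_FAST t → t=17. Stack: []
LOAD_FAST t → push 17. Stack: [17]
RETURN_VALUE → return 17.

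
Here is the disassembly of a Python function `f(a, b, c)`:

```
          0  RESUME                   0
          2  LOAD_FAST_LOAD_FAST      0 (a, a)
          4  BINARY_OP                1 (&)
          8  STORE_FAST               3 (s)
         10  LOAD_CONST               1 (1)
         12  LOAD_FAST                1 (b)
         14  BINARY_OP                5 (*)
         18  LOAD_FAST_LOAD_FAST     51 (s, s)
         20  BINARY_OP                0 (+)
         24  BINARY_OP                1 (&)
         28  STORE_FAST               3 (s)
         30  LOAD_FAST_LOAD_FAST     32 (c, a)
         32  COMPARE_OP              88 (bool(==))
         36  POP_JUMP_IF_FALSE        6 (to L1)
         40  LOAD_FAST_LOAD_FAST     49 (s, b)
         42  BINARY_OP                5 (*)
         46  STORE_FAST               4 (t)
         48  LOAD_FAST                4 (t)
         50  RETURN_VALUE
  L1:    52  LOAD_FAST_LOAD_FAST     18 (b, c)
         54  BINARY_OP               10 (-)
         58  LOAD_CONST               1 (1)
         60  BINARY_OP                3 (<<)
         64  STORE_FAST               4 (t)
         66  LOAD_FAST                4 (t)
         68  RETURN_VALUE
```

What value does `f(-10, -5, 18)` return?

-46

LOAD_FAST_LOAD_FAST a,a → push -10,-10. Stack: [-10, -10]
BINARY_OP & → -10 & -10 = -10. Stack: [-10]
STORE_FAST s → s=-10. Stack: []
LOAD_CONST → push 1. Stack: [1]
LOAD_FAST b → push -5. Stack: [1, -5]
BINARY_OP * → 1 * -5 = -5. Stack: [-5]
LOAD_FAST_LOAD_FAST s,s → push -10,-10. Stack: [-5, -10, -10]
BINARY_OP + → -10 + -10 = -20. Stack: [-5, -20]
BINARY_OP & → -5 & -20 = -24. Stack: [-24]
STORE_FAST s → s=-24. Stack: []
LOAD_FAST_LOAD_FAST c,a → push 18,-10. Stack: [18, -10]
COMPARE_OP bool(==) → 18 vs -10 = False. Stack: [False]
POP_JUMP_IF_FALSE → pop False; jump. Stack: []
LOAD_FAST_LOAD_FAST b,c → push -5,18. Stack: [-5, 18]
BINARY_OP - → -5 - 18 = -23. Stack: [-23]
LOAD_CONST → push 1. Stack: [-23, 1]
BINARY_OP << → -23 << 1 = -46. Stack: [-46]
STORE_FAST t → t=-46. Stack: []
LOAD_FAST t → push -46. Stack: [-46]
RETURN_VALUE → return -46.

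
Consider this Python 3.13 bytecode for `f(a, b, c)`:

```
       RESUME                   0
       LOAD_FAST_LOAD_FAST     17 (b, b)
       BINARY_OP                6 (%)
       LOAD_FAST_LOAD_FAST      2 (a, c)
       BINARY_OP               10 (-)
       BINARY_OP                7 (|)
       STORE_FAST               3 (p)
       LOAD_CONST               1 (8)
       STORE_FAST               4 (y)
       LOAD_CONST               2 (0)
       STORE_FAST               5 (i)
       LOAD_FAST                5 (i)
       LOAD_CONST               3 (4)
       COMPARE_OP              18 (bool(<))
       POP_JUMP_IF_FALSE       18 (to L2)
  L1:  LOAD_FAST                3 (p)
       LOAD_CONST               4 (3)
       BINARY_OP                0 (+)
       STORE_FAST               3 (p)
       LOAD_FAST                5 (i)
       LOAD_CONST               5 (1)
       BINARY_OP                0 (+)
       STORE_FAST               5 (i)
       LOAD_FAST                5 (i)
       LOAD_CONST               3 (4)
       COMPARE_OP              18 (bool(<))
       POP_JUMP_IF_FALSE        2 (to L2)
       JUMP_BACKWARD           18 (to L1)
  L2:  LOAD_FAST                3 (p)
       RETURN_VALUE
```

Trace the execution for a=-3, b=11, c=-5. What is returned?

LOAD_FAST_LOAD_FAST b,b → push 11,11. Stack: [11, 11]
BINARY_OP % → 11 % 11 = 0. Stack: [0]
LOAD_FAST_LOAD_FAST a,c → push -3,-5. Stack: [0, -3, -5]
BINARY_OP - → -3 - -5 = 2. Stack: [0, 2]
BINARY_OP | → 0 | 2 = 2. Stack: [2]
STORE_FAST p → p=2. Stack: []
LOAD_CONST → push 8. Stack: [8]
STORE_FAST y → y=8. Stack: []
LOAD_CONST → push 0. Stack: [0]
STORE_FAST i → i=0. Stack: []
LOAD_FAST i → push 0. Stack: [0]
LOAD_CONST → push 4. Stack: [0, 4]
COMPARE_OP bool(<) → 0 vs 4 = True. Stack: [True]
POP_JUMP_IF_FALSE → pop True; no jump. Stack: []
LOAD_FAST p → push 2. Stack: [2]
LOAD_CONST → push 3. Stack: [2, 3]
BINARY_OP + → 2 + 3 = 5. Stack: [5]
STORE_FAST p → p=5. Stack: []
LOAD_FAST i → push 0. Stack: [0]
LOAD_CONST → push 1. Stack: [0, 1]
BINARY_OP + → 0 + 1 = 1. Stack: [1]
STORE_FAST i → i=1. Stack: []
LOAD_FAST i → push 1. Stack: [1]
LOAD_CONST → push 4. Stack: [1, 4]
COMPARE_OP bool(<) → 1 vs 4 = True. Stack: [True]
POP_JUMP_IF_FALSE → pop True; no jump. Stack: []
LOAD_FAST p → push 5. Stack: [5]
LOAD_CONST → push 3. Stack: [5, 3]
BINARY_OP + → 5 + 3 = 8. Stack: [8]
STORE_FAST p → p=8. Stack: []
LOAD_FAST i → push 1. Stack: [1]
LOAD_CONST → push 1. Stack: [1, 1]
BINARY_OP + → 1 + 1 = 2. Stack: [2]
STORE_FAST i → i=2. Stack: []
LOAD_FAST i → push 2. Stack: [2]
LOAD_CONST → push 4. Stack: [2, 4]
COMPARE_OP bool(<) → 2 vs 4 = True. Stack: [True]
POP_JUMP_IF_FALSE → pop True; no jump. Stack: []
LOAD_FAST p → push 8. Stack: [8]
LOAD_CONST → push 3. Stack: [8, 3]
BINARY_OP + → 8 + 3 = 11. Stack: [11]
STORE_FAST p → p=11. Stack: []
LOAD_FAST i → push 2. Stack: [2]
LOAD_CONST → push 1. Stack: [2, 1]
BINARY_OP + → 2 + 1 = 3. Stack: [3]
STORE_FAST i → i=3. Stack: []
LOAD_FAST i → push 3. Stack: [3]
LOAD_CONST → push 4. Stack: [3, 4]
COMPARE_OP bool(<) → 3 vs 4 = True. Stack: [True]
POP_JUMP_IF_FALSE → pop True; no jump. Stack: []
LOAD_FAST p → push 11. Stack: [11]
LOAD_CONST → push 3. Stack: [11, 3]
BINARY_OP + → 11 + 3 = 14. Stack: [14]
STORE_FAST p → p=14. Stack: []
LOAD_FAST i → push 3. Stack: [3]
LOAD_CONST → push 1. Stack: [3, 1]
BINARY_OP + → 3 + 1 = 4. Stack: [4]
STORE_FAST i → i=4. Stack: []
LOAD_FAST i → push 4. Stack: [4]
LOAD_CONST → push 4. Stack: [4, 4]
COMPARE_OP bool(<) → 4 vs 4 = False. Stack: [False]
POP_JUMP_IF_FALSE → pop False; jump. Stack: []
LOAD_FAST p → push 14. Stack: [14]
RETURN_VALUE → return 14.

14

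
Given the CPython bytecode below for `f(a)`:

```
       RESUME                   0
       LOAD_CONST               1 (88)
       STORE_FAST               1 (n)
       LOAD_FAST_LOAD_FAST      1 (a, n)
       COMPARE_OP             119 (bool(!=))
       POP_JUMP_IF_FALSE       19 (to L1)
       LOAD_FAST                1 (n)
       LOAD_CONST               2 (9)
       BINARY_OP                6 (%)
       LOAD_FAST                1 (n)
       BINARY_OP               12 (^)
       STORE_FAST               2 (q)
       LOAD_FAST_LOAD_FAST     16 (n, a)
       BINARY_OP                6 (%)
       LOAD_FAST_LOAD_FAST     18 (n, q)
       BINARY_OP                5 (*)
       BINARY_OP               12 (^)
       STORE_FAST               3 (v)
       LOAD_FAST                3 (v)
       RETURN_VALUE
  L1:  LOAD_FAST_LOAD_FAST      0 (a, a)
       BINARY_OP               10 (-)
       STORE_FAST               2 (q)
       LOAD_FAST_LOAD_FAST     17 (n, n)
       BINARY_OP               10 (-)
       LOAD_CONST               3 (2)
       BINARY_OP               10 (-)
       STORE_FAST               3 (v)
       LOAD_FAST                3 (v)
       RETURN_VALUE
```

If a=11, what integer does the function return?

8360

LOAD_CONST → push 88. Stack: [88]
STORE_FAST n → n=88. Stack: []
LOAD_FAST_LOAD_FAST a,n → push 11,88. Stack: [11, 88]
COMPARE_OP bool(!=) → 11 vs 88 = True. Stack: [True]
POP_JUMP_IF_FALSE → pop True; no jump. Stack: []
LOAD_FAST n → push 88. Stack: [88]
LOAD_CONST → push 9. Stack: [88, 9]
BINARY_OP % → 88 % 9 = 7. Stack: [7]
LOAD_FAST n → push 88. Stack: [7, 88]
BINARY_OP ^ → 7 ^ 88 = 95. Stack: [95]
STORE_FAST q → q=95. Stack: []
LOAD_FAST_LOAD_FAST n,a → push 88,11. Stack: [88, 11]
BINARY_OP % → 88 % 11 = 0. Stack: [0]
LOAD_FAST_LOAD_FAST n,q → push 88,95. Stack: [0, 88, 95]
BINARY_OP * → 88 * 95 = 8360. Stack: [0, 8360]
BINARY_OP ^ → 0 ^ 8360 = 8360. Stack: [8360]
STORE_FAST v → v=8360. Stack: []
LOAD_FAST v → push 8360. Stack: [8360]
RETURN_VALUE → return 8360.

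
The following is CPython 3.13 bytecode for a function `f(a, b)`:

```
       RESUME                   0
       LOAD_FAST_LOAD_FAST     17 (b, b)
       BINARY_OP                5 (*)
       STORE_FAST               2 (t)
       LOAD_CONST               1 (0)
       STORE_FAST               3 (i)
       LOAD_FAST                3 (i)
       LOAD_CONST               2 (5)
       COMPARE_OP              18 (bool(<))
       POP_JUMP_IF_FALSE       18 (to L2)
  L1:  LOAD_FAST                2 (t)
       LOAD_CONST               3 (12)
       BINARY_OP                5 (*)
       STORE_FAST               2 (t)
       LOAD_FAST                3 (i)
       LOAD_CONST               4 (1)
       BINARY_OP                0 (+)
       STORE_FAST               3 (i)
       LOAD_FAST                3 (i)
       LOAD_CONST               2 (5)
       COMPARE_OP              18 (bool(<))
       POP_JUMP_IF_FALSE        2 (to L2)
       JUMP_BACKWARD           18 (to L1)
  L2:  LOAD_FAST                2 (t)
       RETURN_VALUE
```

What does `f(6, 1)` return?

248832

LOAD_FAST_LOAD_FAST b,b → push 1,1
BINARY_OP * → 1 * 1 = 1
STORE_FAST t → t=1
LOAD_CONST → push 0
STORE_FAST i → i=0
LOAD_FAST i → push 0
LOAD_CONST → push 5
COMPARE_OP bool(<) → 0 vs 5 = True
POP_JUMP_IF_FALSE → pop True; no jump
LOAD_FAST t → push 1
LOAD_CONST → push 12
BINARY_OP * → 1 * 12 = 12
STORE_FAST t → t=12
LOAD_FAST i → push 0
LOAD_CONST → push 1
BINARY_OP + → 0 + 1 = 1
STORE_FAST i → i=1
LOAD_FAST i → push 1
LOAD_CONST → push 5
COMPARE_OP bool(<) → 1 vs 5 = True
POP_JUMP_IF_FALSE → pop True; no jump
LOAD_FAST t → push 12
LOAD_CONST → push 12
BINARY_OP * → 12 * 12 = 144
STORE_FAST t → t=144
LOAD_FAST i → push 1
LOAD_CONST → push 1
BINARY_OP + → 1 + 1 = 2
STORE_FAST i → i=2
LOAD_FAST i → push 2
LOAD_CONST → push 5
COMPARE_OP bool(<) → 2 vs 5 = True
POP_JUMP_IF_FALSE → pop True; no jump
LOAD_FAST t → push 144
LOAD_CONST → push 12
BINARY_OP * → 144 * 12 = 1728
STORE_FAST t → t=1728
LOAD_FAST i → push 2
LOAD_CONST → push 1
BINARY_OP + → 2 + 1 = 3
STORE_FAST i → i=3
LOAD_FAST i → push 3
LOAD_CONST → push 5
COMPARE_OP bool(<) → 3 vs 5 = True
POP_JUMP_IF_FALSE → pop True; no jump
LOAD_FAST t → push 1728
LOAD_CONST → push 12
BINARY_OP * → 1728 * 12 = 20736
STORE_FAST t → t=20736
LOAD_FAST i → push 3
LOAD_CONST → push 1
BINARY_OP + → 3 + 1 = 4
STORE_FAST i → i=4
LOAD_FAST i → push 4
LOAD_CONST → push 5
COMPARE_OP bool(<) → 4 vs 5 = True
POP_JUMP_IF_FALSE → pop True; no jump
LOAD_FAST t → push 20736
LOAD_CONST → push 12
BINARY_OP * → 20736 * 12 = 248832
STORE_FAST t → t=248832
LOAD_FAST i → push 4
LOAD_CONST → push 1
BINARY_OP + → 4 + 1 = 5
STORE_FAST i → i=5
LOAD_FAST i → push 5
LOAD_CONST → push 5
COMPARE_OP bool(<) → 5 vs 5 = False
POP_JUMP_IF_FALSE → pop False; jump
LOAD_FAST t → push 248832
RETURN_VALUE → return 248832.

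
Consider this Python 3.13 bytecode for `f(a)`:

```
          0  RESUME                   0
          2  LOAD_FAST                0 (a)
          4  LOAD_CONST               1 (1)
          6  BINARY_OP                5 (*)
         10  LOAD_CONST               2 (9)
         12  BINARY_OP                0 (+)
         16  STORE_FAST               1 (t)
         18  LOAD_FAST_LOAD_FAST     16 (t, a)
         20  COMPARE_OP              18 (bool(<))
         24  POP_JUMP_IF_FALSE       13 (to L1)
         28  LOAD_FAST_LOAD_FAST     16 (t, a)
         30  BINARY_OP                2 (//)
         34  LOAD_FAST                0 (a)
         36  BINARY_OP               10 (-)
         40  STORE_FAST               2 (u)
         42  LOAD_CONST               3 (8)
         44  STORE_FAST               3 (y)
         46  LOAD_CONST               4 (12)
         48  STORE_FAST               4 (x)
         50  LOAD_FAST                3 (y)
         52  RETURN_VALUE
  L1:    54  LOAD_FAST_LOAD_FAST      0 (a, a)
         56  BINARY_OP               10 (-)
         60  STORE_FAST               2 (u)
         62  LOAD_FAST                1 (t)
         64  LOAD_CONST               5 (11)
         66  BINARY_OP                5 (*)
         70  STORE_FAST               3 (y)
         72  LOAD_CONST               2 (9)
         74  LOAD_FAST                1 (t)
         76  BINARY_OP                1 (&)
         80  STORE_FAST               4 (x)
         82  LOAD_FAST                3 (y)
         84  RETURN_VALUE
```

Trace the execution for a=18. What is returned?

297

LOAD_FAST a → push 18. Stack: [18]
LOAD_CONST → push 1. Stack: [18, 1]
BINARY_OP * → 18 * 1 = 18. Stack: [18]
LOAD_CONST → push 9. Stack: [18, 9]
BINARY_OP + → 18 + 9 = 27. Stack: [27]
STORE_FAST t → t=27. Stack: []
LOAD_FAST_LOAD_FAST t,a → push 27,18. Stack: [27, 18]
COMPARE_OP bool(<) → 27 vs 18 = False. Stack: [False]
POP_JUMP_IF_FALSE → pop False; jump. Stack: []
LOAD_FAST_LOAD_FAST a,a → push 18,18. Stack: [18, 18]
BINARY_OP - → 18 - 18 = 0. Stack: [0]
STORE_FAST u → u=0. Stack: []
LOAD_FAST t → push 27. Stack: [27]
LOAD_CONST → push 11. Stack: [27, 11]
BINARY_OP * → 27 * 11 = 297. Stack: [297]
STORE_FAST y → y=297. Stack: []
LOAD_CONST → push 9. Stack: [9]
LOAD_FAST t → push 27. Stack: [9, 27]
BINARY_OP & → 9 & 27 = 9. Stack: [9]
STORE_FAST x → x=9. Stack: []
LOAD_FAST y → push 297. Stack: [297]
RETURN_VALUE → return 297.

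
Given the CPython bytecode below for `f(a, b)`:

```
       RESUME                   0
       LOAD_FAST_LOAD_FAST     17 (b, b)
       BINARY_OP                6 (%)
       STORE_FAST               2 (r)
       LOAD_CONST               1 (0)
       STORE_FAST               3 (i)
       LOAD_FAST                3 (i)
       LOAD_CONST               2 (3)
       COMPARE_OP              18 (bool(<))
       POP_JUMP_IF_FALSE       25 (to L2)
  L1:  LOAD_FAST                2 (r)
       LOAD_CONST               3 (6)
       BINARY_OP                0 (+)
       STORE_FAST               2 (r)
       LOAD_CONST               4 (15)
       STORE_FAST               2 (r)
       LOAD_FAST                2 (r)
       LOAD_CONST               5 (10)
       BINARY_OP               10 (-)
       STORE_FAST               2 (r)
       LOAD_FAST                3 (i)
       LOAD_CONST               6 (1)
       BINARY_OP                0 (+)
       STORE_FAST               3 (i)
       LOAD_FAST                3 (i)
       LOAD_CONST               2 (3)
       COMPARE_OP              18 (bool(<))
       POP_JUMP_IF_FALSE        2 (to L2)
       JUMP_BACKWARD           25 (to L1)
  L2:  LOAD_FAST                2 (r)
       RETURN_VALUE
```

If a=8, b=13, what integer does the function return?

LOAD_FAST_LOAD_FAST b,b → push 13,13. Stack: [13, 13]
BINARY_OP % → 13 % 13 = 0. Stack: [0]
STORE_FAST r → r=0. Stack: []
LOAD_CONST → push 0. Stack: [0]
STORE_FAST i → i=0. Stack: []
LOAD_FAST i → push 0. Stack: [0]
LOAD_CONST → push 3. Stack: [0, 3]
COMPARE_OP bool(<) → 0 vs 3 = True. Stack: [True]
POP_JUMP_IF_FALSE → pop True; no jump. Stack: []
LOAD_FAST r → push 0. Stack: [0]
LOAD_CONST → push 6. Stack: [0, 6]
BINARY_OP + → 0 + 6 = 6. Stack: [6]
STORE_FAST r → r=6. Stack: []
LOAD_CONST → push 15. Stack: [15]
STORE_FAST r → r=15. Stack: []
LOAD_FAST r → push 15. Stack: [15]
LOAD_CONST → push 10. Stack: [15, 10]
BINARY_OP - → 15 - 10 = 5. Stack: [5]
STORE_FAST r → r=5. Stack: []
LOAD_FAST i → push 0. Stack: [0]
LOAD_CONST → push 1. Stack: [0, 1]
BINARY_OP + → 0 + 1 = 1. Stack: [1]
STORE_FAST i → i=1. Stack: []
LOAD_FAST i → push 1. Stack: [1]
LOAD_CONST → push 3. Stack: [1, 3]
COMPARE_OP bool(<) → 1 vs 3 = True. Stack: [True]
POP_JUMP_IF_FALSE → pop True; no jump. Stack: []
LOAD_FAST r → push 5. Stack: [5]
LOAD_CONST → push 6. Stack: [5, 6]
BINARY_OP + → 5 + 6 = 11. Stack: [11]
STORE_FAST r → r=11. Stack: []
LOAD_CONST → push 15. Stack: [15]
STORE_FAST r → r=15. Stack: []
LOAD_FAST r → push 15. Stack: [15]
LOAD_CONST → push 10. Stack: [15, 10]
BINARY_OP - → 15 - 10 = 5. Stack: [5]
STORE_FAST r → r=5. Stack: []
LOAD_FAST i → push 1. Stack: [1]
LOAD_CONST → push 1. Stack: [1, 1]
BINARY_OP + → 1 + 1 = 2. Stack: [2]
STORE_FAST i → i=2. Stack: []
LOAD_FAST i → push 2. Stack: [2]
LOAD_CONST → push 3. Stack: [2, 3]
COMPARE_OP bool(<) → 2 vs 3 = True. Stack: [True]
POP_JUMP_IF_FALSE → pop True; no jump. Stack: []
LOAD_FAST r → push 5. Stack: [5]
LOAD_CONST → push 6. Stack: [5, 6]
BINARY_OP + → 5 + 6 = 11. Stack: [11]
STORE_FAST r → r=11. Stack: []
LOAD_CONST → push 15. Stack: [15]
STORE_FAST r → r=15. Stack: []
LOAD_FAST r → push 15. Stack: [15]
LOAD_CONST → push 10. Stack: [15, 10]
BINARY_OP - → 15 - 10 = 5. Stack: [5]
STORE_FAST r → r=5. Stack: []
LOAD_FAST i → push 2. Stack: [2]
LOAD_CONST → push 1. Stack: [2, 1]
BINARY_OP + → 2 + 1 = 3. Stack: [3]
STORE_FAST i → i=3. Stack: []
LOAD_FAST i → push 3. Stack: [3]
LOAD_CONST → push 3. Stack: [3, 3]
COMPARE_OP bool(<) → 3 vs 3 = False. Stack: [False]
POP_JUMP_IF_FALSE → pop False; jump. Stack: []
LOAD_FAST r → push 5. Stack: [5]
RETURN_VALUE → return 5.

5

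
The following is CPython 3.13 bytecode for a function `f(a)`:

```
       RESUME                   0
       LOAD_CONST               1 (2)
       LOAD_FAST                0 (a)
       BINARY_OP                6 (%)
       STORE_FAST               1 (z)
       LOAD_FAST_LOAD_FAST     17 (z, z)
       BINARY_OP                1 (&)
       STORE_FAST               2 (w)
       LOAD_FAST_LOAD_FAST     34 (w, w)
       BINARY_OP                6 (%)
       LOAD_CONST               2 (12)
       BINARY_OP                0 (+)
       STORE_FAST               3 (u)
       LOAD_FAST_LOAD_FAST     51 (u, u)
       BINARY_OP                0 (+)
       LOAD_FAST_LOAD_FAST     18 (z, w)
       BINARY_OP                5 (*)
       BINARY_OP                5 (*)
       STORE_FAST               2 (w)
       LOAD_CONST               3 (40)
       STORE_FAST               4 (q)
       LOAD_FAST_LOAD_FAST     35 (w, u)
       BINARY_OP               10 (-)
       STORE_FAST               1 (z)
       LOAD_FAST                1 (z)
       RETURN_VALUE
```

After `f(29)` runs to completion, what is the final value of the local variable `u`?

LOAD_CONST → push 2. Stack: [2]
LOAD_FAST a → push 29. Stack: [2, 29]
BINARY_OP % → 2 % 29 = 2. Stack: [2]
STORE_FAST z → z=2. Stack: []
LOAD_FAST_LOAD_FAST z,z → push 2,2. Stack: [2, 2]
BINARY_OP & → 2 & 2 = 2. Stack: [2]
STORE_FAST w → w=2. Stack: []
LOAD_FAST_LOAD_FAST w,w → push 2,2. Stack: [2, 2]
BINARY_OP % → 2 % 2 = 0. Stack: [0]
LOAD_CONST → push 12. Stack: [0, 12]
BINARY_OP + → 0 + 12 = 12. Stack: [12]
STORE_FAST u → u=12. Stack: []
LOAD_FAST_LOAD_FAST u,u → push 12,12. Stack: [12, 12]
BINARY_OP + → 12 + 12 = 24. Stack: [24]
LOAD_FAST_LOAD_FAST z,w → push 2,2. Stack: [24, 2, 2]
BINARY_OP * → 2 * 2 = 4. Stack: [24, 4]
BINARY_OP * → 24 * 4 = 96. Stack: [96]
STORE_FAST w → w=96. Stack: []
LOAD_CONST → push 40. Stack: [40]
STORE_FAST q → q=40. Stack: []
LOAD_FAST_LOAD_FAST w,u → push 96,12. Stack: [96, 12]
BINARY_OP - → 96 - 12 = 84. Stack: [84]
STORE_FAST z → z=84. Stack: []
LOAD_FAST z → push 84. Stack: [84]
RETURN_VALUE → return 84.

12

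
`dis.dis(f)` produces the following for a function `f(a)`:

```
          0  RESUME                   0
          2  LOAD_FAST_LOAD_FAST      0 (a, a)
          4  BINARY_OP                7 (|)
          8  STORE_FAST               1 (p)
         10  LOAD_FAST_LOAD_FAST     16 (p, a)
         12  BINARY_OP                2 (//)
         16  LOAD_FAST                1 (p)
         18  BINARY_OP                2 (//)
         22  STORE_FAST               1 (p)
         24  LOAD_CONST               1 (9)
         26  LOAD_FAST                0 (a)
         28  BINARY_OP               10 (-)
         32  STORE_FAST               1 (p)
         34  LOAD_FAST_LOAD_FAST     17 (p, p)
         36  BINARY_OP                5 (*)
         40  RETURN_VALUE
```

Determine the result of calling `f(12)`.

9

LOAD_FAST_LOAD_FAST a,a → push 12,12. Stack: [12, 12]
BINARY_OP | → 12 | 12 = 12. Stack: [12]
STORE_FAST p → p=12. Stack: []
LOAD_FAST_LOAD_FAST p,a → push 12,12. Stack: [12, 12]
BINARY_OP // → 12 // 12 = 1. Stack: [1]
LOAD_FAST p → push 12. Stack: [1, 12]
BINARY_OP // → 1 // 12 = 0. Stack: [0]
STORE_FAST p → p=0. Stack: []
LOAD_CONST → push 9. Stack: [9]
LOAD_FAST a → push 12. Stack: [9, 12]
BINARY_OP - → 9 - 12 = -3. Stack: [-3]
STORE_FAST p → p=-3. Stack: []
LOAD_FAST_LOAD_FAST p,p → push -3,-3. Stack: [-3, -3]
BINARY_OP * → -3 * -3 = 9. Stack: [9]
RETURN_VALUE → return 9.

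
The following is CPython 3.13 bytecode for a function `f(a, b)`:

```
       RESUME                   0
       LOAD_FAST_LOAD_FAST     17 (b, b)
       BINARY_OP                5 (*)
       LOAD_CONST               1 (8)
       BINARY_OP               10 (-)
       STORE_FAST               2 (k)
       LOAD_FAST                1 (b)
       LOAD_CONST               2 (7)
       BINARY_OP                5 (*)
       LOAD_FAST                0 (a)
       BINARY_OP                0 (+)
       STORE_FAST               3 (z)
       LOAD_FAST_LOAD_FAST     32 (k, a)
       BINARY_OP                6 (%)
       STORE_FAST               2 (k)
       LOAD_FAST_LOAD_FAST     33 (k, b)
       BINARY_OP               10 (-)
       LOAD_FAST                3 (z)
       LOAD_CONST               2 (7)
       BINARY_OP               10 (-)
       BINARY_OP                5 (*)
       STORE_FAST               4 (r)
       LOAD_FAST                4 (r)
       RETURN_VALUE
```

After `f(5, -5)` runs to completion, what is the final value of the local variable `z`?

-30

LOAD_FAST_LOAD_FAST b,b → push -5,-5. Stack: [-5, -5]
BINARY_OP * → -5 * -5 = 25. Stack: [25]
LOAD_CONST → push 8. Stack: [25, 8]
BINARY_OP - → 25 - 8 = 17. Stack: [17]
STORE_FAST k → k=17. Stack: []
LOAD_FAST b → push -5. Stack: [-5]
LOAD_CONST → push 7. Stack: [-5, 7]
BINARY_OP * → -5 * 7 = -35. Stack: [-35]
LOAD_FAST a → push 5. Stack: [-35, 5]
BINARY_OP + → -35 + 5 = -30. Stack: [-30]
STORE_FAST z → z=-30. Stack: []
LOAD_FAST_LOAD_FAST k,a → push 17,5. Stack: [17, 5]
BINARY_OP % → 17 % 5 = 2. Stack: [2]
STORE_FAST k → k=2. Stack: []
LOAD_FAST_LOAD_FAST k,b → push 2,-5. Stack: [2, -5]
BINARY_OP - → 2 - -5 = 7. Stack: [7]
LOAD_FAST z → push -30. Stack: [7, -30]
LOAD_CONST → push 7. Stack: [7, -30, 7]
BINARY_OP - → -30 - 7 = -37. Stack: [7, -37]
BINARY_OP * → 7 * -37 = -259. Stack: [-259]
STORE_FAST r → r=-259. Stack: []
LOAD_FAST r → push -259. Stack: [-259]
RETURN_VALUE → return -259.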